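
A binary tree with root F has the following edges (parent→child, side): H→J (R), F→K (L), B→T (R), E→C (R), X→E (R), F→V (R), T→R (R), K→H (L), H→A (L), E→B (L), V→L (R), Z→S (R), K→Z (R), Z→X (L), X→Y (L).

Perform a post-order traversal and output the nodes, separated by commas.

Post-order visits the left subtree, then the right subtree, then the node.
At F: go left to K.
  At K: go left to H.
    At H: go left to A.
      A is a leaf — visit A.
    At H: go right to J.
      J is a leaf — visit J.
    Visit H.
  At K: go right to Z.
    At Z: go left to X.
      At X: go left to Y.
        Y is a leaf — visit Y.
      At X: go right to E.
        At E: go left to B.
          At B: no left child.
          At B: go right to T.
            At T: no left child.
            At T: go right to R.
              R is a leaf — visit R.
            Visit T.
          Visit B.
        At E: go right to C.
          C is a leaf — visit C.
        Visit E.
      Visit X.
    At Z: go right to S.
      S is a leaf — visit S.
    Visit Z.
  Visit K.
At F: go right to V.
  At V: no left child.
  At V: go right to L.
    L is a leaf — visit L.
  Visit V.
Visit F.

A, J, H, Y, R, T, B, C, E, X, S, Z, K, L, V, F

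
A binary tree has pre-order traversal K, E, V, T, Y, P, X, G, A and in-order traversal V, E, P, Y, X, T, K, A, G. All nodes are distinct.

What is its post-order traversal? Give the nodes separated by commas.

The first element of pre-order is the root; it splits in-order into left and right subtrees.
Root K: left subtree has 6 nodes {V, E, P, Y, X, T}, right has 2 {A, G}.
  Root E: left subtree has 1 node {V}, right has 4 {P, Y, X, T}.
    Root T: left subtree has 3 nodes {P, Y, X}, right has 0 { }.
      Root Y: left subtree has 1 node {P}, right has 1 {X}.
  Root G: left subtree has 1 node {A}, right has 0 { }.

V, P, X, Y, T, E, A, G, K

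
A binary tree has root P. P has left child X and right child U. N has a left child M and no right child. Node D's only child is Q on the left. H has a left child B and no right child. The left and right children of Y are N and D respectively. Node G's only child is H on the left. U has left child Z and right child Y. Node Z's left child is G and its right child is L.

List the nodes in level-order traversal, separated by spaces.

P X U Z Y G L N D H M Q B

Level-order visits nodes level by level from the root, left to right within each level.
Level 0: P
Level 1: X, U
Level 2: Z, Y
Level 3: G, L, N, D
Level 4: H, M, Q
Level 5: B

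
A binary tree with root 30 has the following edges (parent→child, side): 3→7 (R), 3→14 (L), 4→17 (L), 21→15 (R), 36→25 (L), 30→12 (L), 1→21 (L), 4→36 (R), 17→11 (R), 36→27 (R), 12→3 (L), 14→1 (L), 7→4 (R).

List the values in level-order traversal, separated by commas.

30, 12, 3, 14, 7, 1, 4, 21, 17, 36, 15, 11, 25, 27

Level-order visits nodes level by level from the root, left to right within each level.
Level 0: 30
Level 1: 12
Level 2: 3
Level 3: 14, 7
Level 4: 1, 4
Level 5: 21, 17, 36
Level 6: 15, 11, 25, 27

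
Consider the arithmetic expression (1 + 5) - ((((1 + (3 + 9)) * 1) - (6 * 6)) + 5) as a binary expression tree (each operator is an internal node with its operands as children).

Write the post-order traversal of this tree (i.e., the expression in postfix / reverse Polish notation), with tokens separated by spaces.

1 5 + 1 3 9 + + 1 * 6 6 * - 5 + -

Post-order on an expression tree gives postfix notation: for each operator, emit left operand, right operand, then the operator.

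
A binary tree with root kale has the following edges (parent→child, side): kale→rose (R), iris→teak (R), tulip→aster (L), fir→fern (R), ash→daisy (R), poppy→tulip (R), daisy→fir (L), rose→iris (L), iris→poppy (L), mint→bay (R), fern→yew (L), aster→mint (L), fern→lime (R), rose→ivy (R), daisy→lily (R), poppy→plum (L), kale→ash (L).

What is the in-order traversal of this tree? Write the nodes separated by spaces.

In-order visits the left subtree, then the node, then the right subtree.
At kale: go left to ash.
  At ash: no left child.
  Visit ash.
  At ash: go right to daisy.
    At daisy: go left to fir.
      At fir: no left child.
      Visit fir.
      At fir: go right to fern.
        At fern: go left to yew.
          yew is a leaf — visit yew.
        Visit fern.
        At fern: go right to lime.
          lime is a leaf — visit lime.
    Visit daisy.
    At daisy: go right to lily.
      lily is a leaf — visit lily.
Visit kale.
At kale: go right to rose.
  At rose: go left to iris.
    At iris: go left to poppy.
      At poppy: go left to plum.
        plum is a leaf — visit plum.
      Visit poppy.
      At poppy: go right to tulip.
        At tulip: go left to aster.
          At aster: go left to mint.
            At mint: no left child.
            Visit mint.
            At mint: go right to bay.
              bay is a leaf — visit bay.
          Visit aster.
          At aster: no right child.
        Visit tulip.
        At tulip: no right child.
    Visit iris.
    At iris: go right to teak.
      teak is a leaf — visit teak.
  Visit rose.
  At rose: go right to ivy.
    ivy is a leaf — visit ivy.

ash fir yew fern lime daisy lily kale plum poppy mint bay aster tulip iris teak rose ivy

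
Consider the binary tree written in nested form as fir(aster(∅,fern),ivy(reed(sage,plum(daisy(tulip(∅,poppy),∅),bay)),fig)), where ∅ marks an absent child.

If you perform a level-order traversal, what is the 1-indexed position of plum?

Level-order visits nodes level by level from the root, left to right within each level.
Level 0: fir
Level 1: aster, ivy
Level 2: fern, reed, fig
Level 3: sage, plum
Level 4: daisy, bay
Level 5: tulip
Level 6: poppy
Full level-order sequence: fir, aster, ivy, fern, reed, fig, sage, plum, daisy, bay, tulip, poppy.

8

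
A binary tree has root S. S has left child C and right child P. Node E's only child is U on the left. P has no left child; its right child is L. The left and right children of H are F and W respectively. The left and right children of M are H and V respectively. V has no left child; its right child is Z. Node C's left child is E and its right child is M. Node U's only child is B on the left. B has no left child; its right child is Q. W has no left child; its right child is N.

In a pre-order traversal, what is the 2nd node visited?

Pre-order visits the node, then its left subtree, then its right subtree.
Visit S.
At S: go left to C.
  Visit C.
  At C: go left to E.
    Visit E.
    At E: go left to U.
      Visit U.
      At U: go left to B.
        Visit B.
        At B: no left child.
        At B: go right to Q.
          Q is a leaf — visit Q.
      At U: no right child.
    At E: no right child.
  At C: go right to M.
    Visit M.
    At M: go left to H.
      Visit H.
      At H: go left to F.
        F is a leaf — visit F.
      At H: go right to W.
        Visit W.
        At W: no left child.
        At W: go right to N.
          N is a leaf — visit N.
    At M: go right to V.
      Visit V.
      At V: no left child.
      At V: go right to Z.
        Z is a leaf — visit Z.
At S: go right to P.
  Visit P.
  At P: no left child.
  At P: go right to L.
    L is a leaf — visit L.
Full pre-order sequence: S, C, E, U, B, Q, M, H, F, W, N, V, Z, P, L.

C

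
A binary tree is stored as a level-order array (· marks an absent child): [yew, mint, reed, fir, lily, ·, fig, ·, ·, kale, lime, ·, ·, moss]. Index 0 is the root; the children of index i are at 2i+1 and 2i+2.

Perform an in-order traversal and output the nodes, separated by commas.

fir, mint, kale, lily, lime, yew, reed, moss, fig

In-order visits the left subtree, then the node, then the right subtree.
At yew: go left to mint.
  At mint: go left to fir.
    fir is a leaf — visit fir.
  Visit mint.
  At mint: go right to lily.
    At lily: go left to kale.
      kale is a leaf — visit kale.
    Visit lily.
    At lily: go right to lime.
      lime is a leaf — visit lime.
Visit yew.
At yew: go right to reed.
  At reed: no left child.
  Visit reed.
  At reed: go right to fig.
    At fig: go left to moss.
      moss is a leaf — visit moss.
    Visit fig.
    At fig: no right child.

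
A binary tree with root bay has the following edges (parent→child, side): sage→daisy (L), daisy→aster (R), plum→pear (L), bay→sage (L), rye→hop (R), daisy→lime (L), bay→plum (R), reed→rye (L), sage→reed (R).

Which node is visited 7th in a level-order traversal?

Level-order visits nodes level by level from the root, left to right within each level.
Level 0: bay
Level 1: sage, plum
Level 2: daisy, reed, pear
Level 3: lime, aster, rye
Level 4: hop
Full level-order sequence: bay, sage, plum, daisy, reed, pear, lime, aster, rye, hop.

lime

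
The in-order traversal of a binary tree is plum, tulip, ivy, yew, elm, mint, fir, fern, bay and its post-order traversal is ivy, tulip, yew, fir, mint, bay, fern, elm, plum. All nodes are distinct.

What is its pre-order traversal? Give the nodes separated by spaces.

The last element of post-order is the root; it splits in-order into left and right subtrees.
Root plum: left subtree has 0 nodes { }, right has 8 {tulip, ivy, yew, elm, mint, fir, fern, bay}.
  Root elm: left subtree has 3 nodes {tulip, ivy, yew}, right has 4 {mint, fir, fern, bay}.
    Root yew: left subtree has 2 nodes {tulip, ivy}, right has 0 { }.
      Root tulip: left subtree has 0 nodes { }, right has 1 {ivy}.
    Root fern: left subtree has 2 nodes {mint, fir}, right has 1 {bay}.
      Root mint: left subtree has 0 nodes { }, right has 1 {fir}.

plum elm yew tulip ivy fern mint fir bay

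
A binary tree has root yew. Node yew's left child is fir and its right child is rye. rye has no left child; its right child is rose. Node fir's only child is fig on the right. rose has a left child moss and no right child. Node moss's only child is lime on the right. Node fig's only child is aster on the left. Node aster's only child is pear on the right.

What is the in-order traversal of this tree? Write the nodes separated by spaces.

fir aster pear fig yew rye moss lime rose

In-order visits the left subtree, then the node, then the right subtree.
At yew: go left to fir.
  At fir: no left child.
  Visit fir.
  At fir: go right to fig.
    At fig: go left to aster.
      At aster: no left child.
      Visit aster.
      At aster: go right to pear.
        pear is a leaf — visit pear.
    Visit fig.
    At fig: no right child.
Visit yew.
At yew: go right to rye.
  At rye: no left child.
  Visit rye.
  At rye: go right to rose.
    At rose: go left to moss.
      At moss: no left child.
      Visit moss.
      At moss: go right to lime.
        lime is a leaf — visit lime.
    Visit rose.
    At rose: no right child.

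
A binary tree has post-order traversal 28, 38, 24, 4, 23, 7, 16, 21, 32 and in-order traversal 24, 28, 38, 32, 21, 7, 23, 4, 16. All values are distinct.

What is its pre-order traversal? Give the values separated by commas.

32, 24, 38, 28, 21, 16, 7, 23, 4

The last element of post-order is the root; it splits in-order into left and right subtrees.
Root 32: left subtree has 3 nodes {24, 28, 38}, right has 5 {21, 7, 23, 4, 16}.
  Root 24: left subtree has 0 nodes { }, right has 2 {28, 38}.
    Root 38: left subtree has 1 node {28}, right has 0 { }.
  Root 21: left subtree has 0 nodes { }, right has 4 {7, 23, 4, 16}.
    Root 16: left subtree has 3 nodes {7, 23, 4}, right has 0 { }.
      Root 7: left subtree has 0 nodes { }, right has 2 {23, 4}.
        Root 23: left subtree has 0 nodes { }, right has 1 {4}.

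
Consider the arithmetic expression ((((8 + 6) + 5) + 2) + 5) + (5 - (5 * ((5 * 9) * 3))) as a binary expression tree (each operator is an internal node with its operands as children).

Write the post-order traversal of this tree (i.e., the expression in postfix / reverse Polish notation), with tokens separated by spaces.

Post-order on an expression tree gives postfix notation: for each operator, emit left operand, right operand, then the operator.

8 6 + 5 + 2 + 5 + 5 5 5 9 * 3 * * - +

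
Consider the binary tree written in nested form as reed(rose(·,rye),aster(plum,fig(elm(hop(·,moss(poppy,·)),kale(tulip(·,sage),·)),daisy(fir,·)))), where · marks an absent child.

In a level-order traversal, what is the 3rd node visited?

aster

Level-order visits nodes level by level from the root, left to right within each level.
Level 0: reed
Level 1: rose, aster
Level 2: rye, plum, fig
Level 3: elm, daisy
Level 4: hop, kale, fir
Level 5: moss, tulip
Level 6: poppy, sage
Full level-order sequence: reed, rose, aster, rye, plum, fig, elm, daisy, hop, kale, fir, moss, tulip, poppy, sage.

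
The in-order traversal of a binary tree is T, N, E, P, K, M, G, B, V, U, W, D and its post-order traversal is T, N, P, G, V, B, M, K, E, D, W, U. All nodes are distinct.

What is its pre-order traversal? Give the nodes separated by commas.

U, E, N, T, K, P, M, B, G, V, W, D

The last element of post-order is the root; it splits in-order into left and right subtrees.
Root U: left subtree has 9 nodes {T, N, E, P, K, M, G, B, V}, right has 2 {W, D}.
  Root E: left subtree has 2 nodes {T, N}, right has 6 {P, K, M, G, B, V}.
    Root N: left subtree has 1 node {T}, right has 0 { }.
    Root K: left subtree has 1 node {P}, right has 4 {M, G, B, V}.
      Root M: left subtree has 0 nodes { }, right has 3 {G, B, V}.
        Root B: left subtree has 1 node {G}, right has 1 {V}.
  Root W: left subtree has 0 nodes { }, right has 1 {D}.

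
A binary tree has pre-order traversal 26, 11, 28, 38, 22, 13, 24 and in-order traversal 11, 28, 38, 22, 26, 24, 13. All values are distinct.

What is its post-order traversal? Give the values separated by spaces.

The first element of pre-order is the root; it splits in-order into left and right subtrees.
Root 26: left subtree has 4 nodes {11, 28, 38, 22}, right has 2 {24, 13}.
  Root 11: left subtree has 0 nodes { }, right has 3 {28, 38, 22}.
    Root 28: left subtree has 0 nodes { }, right has 2 {38, 22}.
      Root 38: left subtree has 0 nodes { }, right has 1 {22}.
  Root 13: left subtree has 1 node {24}, right has 0 { }.

22 38 28 11 24 13 26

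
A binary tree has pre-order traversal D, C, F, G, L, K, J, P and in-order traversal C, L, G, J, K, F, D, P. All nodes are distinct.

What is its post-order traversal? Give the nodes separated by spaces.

L J K G F C P D

The first element of pre-order is the root; it splits in-order into left and right subtrees.
Root D: left subtree has 6 nodes {C, L, G, J, K, F}, right has 1 {P}.
  Root C: left subtree has 0 nodes { }, right has 5 {L, G, J, K, F}.
    Root F: left subtree has 4 nodes {L, G, J, K}, right has 0 { }.
      Root G: left subtree has 1 node {L}, right has 2 {J, K}.
        Root K: left subtree has 1 node {J}, right has 0 { }.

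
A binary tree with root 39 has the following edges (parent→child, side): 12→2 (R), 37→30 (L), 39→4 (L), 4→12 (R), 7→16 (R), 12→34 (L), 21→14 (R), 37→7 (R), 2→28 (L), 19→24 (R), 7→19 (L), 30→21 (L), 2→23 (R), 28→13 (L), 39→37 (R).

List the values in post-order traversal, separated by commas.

34, 13, 28, 23, 2, 12, 4, 14, 21, 30, 24, 19, 16, 7, 37, 39

Post-order visits the left subtree, then the right subtree, then the node.
At 39: go left to 4.
  At 4: no left child.
  At 4: go right to 12.
    At 12: go left to 34.
      34 is a leaf — visit 34.
    At 12: go right to 2.
      At 2: go left to 28.
        At 28: go left to 13.
          13 is a leaf — visit 13.
        At 28: no right child.
        Visit 28.
      At 2: go right to 23.
        23 is a leaf — visit 23.
      Visit 2.
    Visit 12.
  Visit 4.
At 39: go right to 37.
  At 37: go left to 30.
    At 30: go left to 21.
      At 21: no left child.
      At 21: go right to 14.
        14 is a leaf — visit 14.
      Visit 21.
    At 30: no right child.
    Visit 30.
  At 37: go right to 7.
    At 7: go left to 19.
      At 19: no left child.
      At 19: go right to 24.
        24 is a leaf — visit 24.
      Visit 19.
    At 7: go right to 16.
      16 is a leaf — visit 16.
    Visit 7.
  Visit 37.
Visit 39.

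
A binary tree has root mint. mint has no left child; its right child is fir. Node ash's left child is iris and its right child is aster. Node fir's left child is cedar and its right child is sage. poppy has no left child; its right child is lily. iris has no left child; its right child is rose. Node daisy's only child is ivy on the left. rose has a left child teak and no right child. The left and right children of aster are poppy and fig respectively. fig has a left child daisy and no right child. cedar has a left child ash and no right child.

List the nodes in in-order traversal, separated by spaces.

In-order visits the left subtree, then the node, then the right subtree.
At mint: no left child.
Visit mint.
At mint: go right to fir.
  At fir: go left to cedar.
    At cedar: go left to ash.
      At ash: go left to iris.
        At iris: no left child.
        Visit iris.
        At iris: go right to rose.
          At rose: go left to teak.
            teak is a leaf — visit teak.
          Visit rose.
          At rose: no right child.
      Visit ash.
      At ash: go right to aster.
        At aster: go left to poppy.
          At poppy: no left child.
          Visit poppy.
          At poppy: go right to lily.
            lily is a leaf — visit lily.
        Visit aster.
        At aster: go right to fig.
          At fig: go left to daisy.
            At daisy: go left to ivy.
              ivy is a leaf — visit ivy.
            Visit daisy.
            At daisy: no right child.
          Visit fig.
          At fig: no right child.
    Visit cedar.
    At cedar: no right child.
  Visit fir.
  At fir: go right to sage.
    sage is a leaf — visit sage.

mint iris teak rose ash poppy lily aster ivy daisy fig cedar fir sage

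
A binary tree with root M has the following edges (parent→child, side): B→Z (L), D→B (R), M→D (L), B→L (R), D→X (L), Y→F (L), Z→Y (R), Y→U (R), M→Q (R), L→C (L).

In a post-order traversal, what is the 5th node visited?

Z

Post-order visits the left subtree, then the right subtree, then the node.
At M: go left to D.
  At D: go left to X.
    X is a leaf — visit X.
  At D: go right to B.
    At B: go left to Z.
      At Z: no left child.
      At Z: go right to Y.
        At Y: go left to F.
          F is a leaf — visit F.
        At Y: go right to U.
          U is a leaf — visit U.
        Visit Y.
      Visit Z.
    At B: go right to L.
      At L: go left to C.
        C is a leaf — visit C.
      At L: no right child.
      Visit L.
    Visit B.
  Visit D.
At M: go right to Q.
  Q is a leaf — visit Q.
Visit M.
Full post-order sequence: X, F, U, Y, Z, C, L, B, D, Q, M.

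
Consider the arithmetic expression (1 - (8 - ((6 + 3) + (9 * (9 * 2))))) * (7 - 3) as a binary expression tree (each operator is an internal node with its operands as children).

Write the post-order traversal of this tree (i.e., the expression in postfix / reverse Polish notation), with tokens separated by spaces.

Post-order on an expression tree gives postfix notation: for each operator, emit left operand, right operand, then the operator.

1 8 6 3 + 9 9 2 * * + - - 7 3 - *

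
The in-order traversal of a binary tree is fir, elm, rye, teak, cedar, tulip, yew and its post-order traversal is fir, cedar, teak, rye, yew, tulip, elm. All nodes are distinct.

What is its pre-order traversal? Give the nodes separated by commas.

The last element of post-order is the root; it splits in-order into left and right subtrees.
Root elm: left subtree has 1 node {fir}, right has 5 {rye, teak, cedar, tulip, yew}.
  Root tulip: left subtree has 3 nodes {rye, teak, cedar}, right has 1 {yew}.
    Root rye: left subtree has 0 nodes { }, right has 2 {teak, cedar}.
      Root teak: left subtree has 0 nodes { }, right has 1 {cedar}.

elm, fir, tulip, rye, teak, cedar, yew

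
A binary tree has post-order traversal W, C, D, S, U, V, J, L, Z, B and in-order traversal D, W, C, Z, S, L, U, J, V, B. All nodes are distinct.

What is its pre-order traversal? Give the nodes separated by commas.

B, Z, D, C, W, L, S, J, U, V

The last element of post-order is the root; it splits in-order into left and right subtrees.
Root B: left subtree has 9 nodes {D, W, C, Z, S, L, U, J, V}, right has 0 { }.
  Root Z: left subtree has 3 nodes {D, W, C}, right has 5 {S, L, U, J, V}.
    Root D: left subtree has 0 nodes { }, right has 2 {W, C}.
      Root C: left subtree has 1 node {W}, right has 0 { }.
    Root L: left subtree has 1 node {S}, right has 3 {U, J, V}.
      Root J: left subtree has 1 node {U}, right has 1 {V}.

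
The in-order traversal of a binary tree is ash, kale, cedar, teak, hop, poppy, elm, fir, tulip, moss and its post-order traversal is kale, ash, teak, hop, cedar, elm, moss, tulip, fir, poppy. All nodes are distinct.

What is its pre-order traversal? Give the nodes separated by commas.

poppy, cedar, ash, kale, hop, teak, fir, elm, tulip, moss

The last element of post-order is the root; it splits in-order into left and right subtrees.
Root poppy: left subtree has 5 nodes {ash, kale, cedar, teak, hop}, right has 4 {elm, fir, tulip, moss}.
  Root cedar: left subtree has 2 nodes {ash, kale}, right has 2 {teak, hop}.
    Root ash: left subtree has 0 nodes { }, right has 1 {kale}.
    Root hop: left subtree has 1 node {teak}, right has 0 { }.
  Root fir: left subtree has 1 node {elm}, right has 2 {tulip, moss}.
    Root tulip: left subtree has 0 nodes { }, right has 1 {moss}.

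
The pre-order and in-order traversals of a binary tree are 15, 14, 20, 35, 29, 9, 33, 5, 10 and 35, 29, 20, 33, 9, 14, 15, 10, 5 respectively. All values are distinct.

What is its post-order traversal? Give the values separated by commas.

The first element of pre-order is the root; it splits in-order into left and right subtrees.
Root 15: left subtree has 6 nodes {35, 29, 20, 33, 9, 14}, right has 2 {10, 5}.
  Root 14: left subtree has 5 nodes {35, 29, 20, 33, 9}, right has 0 { }.
    Root 20: left subtree has 2 nodes {35, 29}, right has 2 {33, 9}.
      Root 35: left subtree has 0 nodes { }, right has 1 {29}.
      Root 9: left subtree has 1 node {33}, right has 0 { }.
  Root 5: left subtree has 1 node {10}, right has 0 { }.

29, 35, 33, 9, 20, 14, 10, 5, 15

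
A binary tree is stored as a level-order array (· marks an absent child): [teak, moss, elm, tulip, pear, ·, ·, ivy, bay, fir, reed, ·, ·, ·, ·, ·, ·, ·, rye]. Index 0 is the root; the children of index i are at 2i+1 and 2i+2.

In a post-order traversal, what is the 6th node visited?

Post-order visits the left subtree, then the right subtree, then the node.
At teak: go left to moss.
  At moss: go left to tulip.
    At tulip: go left to ivy.
      ivy is a leaf — visit ivy.
    At tulip: go right to bay.
      At bay: no left child.
      At bay: go right to rye.
        rye is a leaf — visit rye.
      Visit bay.
    Visit tulip.
  At moss: go right to pear.
    At pear: go left to fir.
      fir is a leaf — visit fir.
    At pear: go right to reed.
      reed is a leaf — visit reed.
    Visit pear.
  Visit moss.
At teak: go right to elm.
  elm is a leaf — visit elm.
Visit teak.
Full post-order sequence: ivy, rye, bay, tulip, fir, reed, pear, moss, elm, teak.

reed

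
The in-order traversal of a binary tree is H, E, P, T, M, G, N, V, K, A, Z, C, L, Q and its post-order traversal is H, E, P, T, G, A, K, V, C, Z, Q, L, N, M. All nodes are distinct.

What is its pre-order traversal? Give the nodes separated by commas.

The last element of post-order is the root; it splits in-order into left and right subtrees.
Root M: left subtree has 4 nodes {H, E, P, T}, right has 9 {G, N, V, K, A, Z, C, L, Q}.
  Root T: left subtree has 3 nodes {H, E, P}, right has 0 { }.
    Root P: left subtree has 2 nodes {H, E}, right has 0 { }.
      Root E: left subtree has 1 node {H}, right has 0 { }.
  Root N: left subtree has 1 node {G}, right has 7 {V, K, A, Z, C, L, Q}.
    Root L: left subtree has 5 nodes {V, K, A, Z, C}, right has 1 {Q}.
      Root Z: left subtree has 3 nodes {V, K, A}, right has 1 {C}.
        Root V: left subtree has 0 nodes { }, right has 2 {K, A}.
          Root K: left subtree has 0 nodes { }, right has 1 {A}.

M, T, P, E, H, N, G, L, Z, V, K, A, C, Q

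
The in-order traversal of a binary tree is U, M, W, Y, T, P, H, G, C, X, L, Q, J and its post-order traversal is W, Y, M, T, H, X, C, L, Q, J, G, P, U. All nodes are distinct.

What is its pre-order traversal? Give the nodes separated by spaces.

The last element of post-order is the root; it splits in-order into left and right subtrees.
Root U: left subtree has 0 nodes { }, right has 12 {M, W, Y, T, P, H, G, C, X, L, Q, J}.
  Root P: left subtree has 4 nodes {M, W, Y, T}, right has 7 {H, G, C, X, L, Q, J}.
    Root T: left subtree has 3 nodes {M, W, Y}, right has 0 { }.
      Root M: left subtree has 0 nodes { }, right has 2 {W, Y}.
        Root Y: left subtree has 1 node {W}, right has 0 { }.
    Root G: left subtree has 1 node {H}, right has 5 {C, X, L, Q, J}.
      Root J: left subtree has 4 nodes {C, X, L, Q}, right has 0 { }.
        Root Q: left subtree has 3 nodes {C, X, L}, right has 0 { }.
          Root L: left subtree has 2 nodes {C, X}, right has 0 { }.
            Root C: left subtree has 0 nodes { }, right has 1 {X}.

U P T M Y W G H J Q L C X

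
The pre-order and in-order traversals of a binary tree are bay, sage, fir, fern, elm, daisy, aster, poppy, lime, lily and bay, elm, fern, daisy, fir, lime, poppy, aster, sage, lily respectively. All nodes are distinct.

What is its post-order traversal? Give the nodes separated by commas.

The first element of pre-order is the root; it splits in-order into left and right subtrees.
Root bay: left subtree has 0 nodes { }, right has 9 {elm, fern, daisy, fir, lime, poppy, aster, sage, lily}.
  Root sage: left subtree has 7 nodes {elm, fern, daisy, fir, lime, poppy, aster}, right has 1 {lily}.
    Root fir: left subtree has 3 nodes {elm, fern, daisy}, right has 3 {lime, poppy, aster}.
      Root fern: left subtree has 1 node {elm}, right has 1 {daisy}.
      Root aster: left subtree has 2 nodes {lime, poppy}, right has 0 { }.
        Root poppy: left subtree has 1 node {lime}, right has 0 { }.

elm, daisy, fern, lime, poppy, aster, fir, lily, sage, bay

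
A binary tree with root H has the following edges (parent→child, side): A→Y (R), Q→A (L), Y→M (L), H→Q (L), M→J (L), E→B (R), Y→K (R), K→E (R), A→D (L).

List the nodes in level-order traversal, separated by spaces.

Level-order visits nodes level by level from the root, left to right within each level.
Level 0: H
Level 1: Q
Level 2: A
Level 3: D, Y
Level 4: M, K
Level 5: J, E
Level 6: B

H Q A D Y M K J E B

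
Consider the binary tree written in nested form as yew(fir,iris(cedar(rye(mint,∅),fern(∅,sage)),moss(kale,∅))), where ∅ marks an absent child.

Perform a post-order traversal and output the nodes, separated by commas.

Post-order visits the left subtree, then the right subtree, then the node.
At yew: go left to fir.
  fir is a leaf — visit fir.
At yew: go right to iris.
  At iris: go left to cedar.
    At cedar: go left to rye.
      At rye: go left to mint.
        mint is a leaf — visit mint.
      At rye: no right child.
      Visit rye.
    At cedar: go right to fern.
      At fern: no left child.
      At fern: go right to sage.
        sage is a leaf — visit sage.
      Visit fern.
    Visit cedar.
  At iris: go right to moss.
    At moss: go left to kale.
      kale is a leaf — visit kale.
    At moss: no right child.
    Visit moss.
  Visit iris.
Visit yew.

fir, mint, rye, sage, fern, cedar, kale, moss, iris, yew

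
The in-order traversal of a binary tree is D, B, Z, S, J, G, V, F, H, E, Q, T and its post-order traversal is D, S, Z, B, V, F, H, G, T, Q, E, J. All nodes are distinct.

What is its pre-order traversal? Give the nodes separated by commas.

The last element of post-order is the root; it splits in-order into left and right subtrees.
Root J: left subtree has 4 nodes {D, B, Z, S}, right has 7 {G, V, F, H, E, Q, T}.
  Root B: left subtree has 1 node {D}, right has 2 {Z, S}.
    Root Z: left subtree has 0 nodes { }, right has 1 {S}.
  Root E: left subtree has 4 nodes {G, V, F, H}, right has 2 {Q, T}.
    Root G: left subtree has 0 nodes { }, right has 3 {V, F, H}.
      Root H: left subtree has 2 nodes {V, F}, right has 0 { }.
        Root F: left subtree has 1 node {V}, right has 0 { }.
    Root Q: left subtree has 0 nodes { }, right has 1 {T}.

J, B, D, Z, S, E, G, H, F, V, Q, T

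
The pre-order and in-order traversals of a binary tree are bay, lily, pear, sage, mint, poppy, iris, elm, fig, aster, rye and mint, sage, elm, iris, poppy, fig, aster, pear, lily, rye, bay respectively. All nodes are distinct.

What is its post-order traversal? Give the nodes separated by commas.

The first element of pre-order is the root; it splits in-order into left and right subtrees.
Root bay: left subtree has 10 nodes {mint, sage, elm, iris, poppy, fig, aster, pear, lily, rye}, right has 0 { }.
  Root lily: left subtree has 8 nodes {mint, sage, elm, iris, poppy, fig, aster, pear}, right has 1 {rye}.
    Root pear: left subtree has 7 nodes {mint, sage, elm, iris, poppy, fig, aster}, right has 0 { }.
      Root sage: left subtree has 1 node {mint}, right has 5 {elm, iris, poppy, fig, aster}.
        Root poppy: left subtree has 2 nodes {elm, iris}, right has 2 {fig, aster}.
          Root iris: left subtree has 1 node {elm}, right has 0 { }.
          Root fig: left subtree has 0 nodes { }, right has 1 {aster}.

mint, elm, iris, aster, fig, poppy, sage, pear, rye, lily, bay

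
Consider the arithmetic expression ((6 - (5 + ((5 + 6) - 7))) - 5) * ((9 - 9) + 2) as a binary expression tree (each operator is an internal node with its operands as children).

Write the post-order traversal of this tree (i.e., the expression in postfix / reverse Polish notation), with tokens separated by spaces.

Post-order on an expression tree gives postfix notation: for each operator, emit left operand, right operand, then the operator.

6 5 5 6 + 7 - + - 5 - 9 9 - 2 + *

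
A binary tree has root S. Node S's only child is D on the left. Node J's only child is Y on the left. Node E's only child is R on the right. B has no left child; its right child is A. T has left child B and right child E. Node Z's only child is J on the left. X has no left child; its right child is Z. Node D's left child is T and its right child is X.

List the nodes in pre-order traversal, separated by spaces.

Pre-order visits the node, then its left subtree, then its right subtree.
Visit S.
At S: go left to D.
  Visit D.
  At D: go left to T.
    Visit T.
    At T: go left to B.
      Visit B.
      At B: no left child.
      At B: go right to A.
        A is a leaf — visit A.
    At T: go right to E.
      Visit E.
      At E: no left child.
      At E: go right to R.
        R is a leaf — visit R.
  At D: go right to X.
    Visit X.
    At X: no left child.
    At X: go right to Z.
      Visit Z.
      At Z: go left to J.
        Visit J.
        At J: go left to Y.
          Y is a leaf — visit Y.
        At J: no right child.
      At Z: no right child.
At S: no right child.

S D T B A E R X Z J Y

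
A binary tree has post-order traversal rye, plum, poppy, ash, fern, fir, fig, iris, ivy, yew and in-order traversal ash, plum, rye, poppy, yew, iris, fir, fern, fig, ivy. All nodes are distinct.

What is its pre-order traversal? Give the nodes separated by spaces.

yew ash poppy plum rye ivy iris fig fir fern

The last element of post-order is the root; it splits in-order into left and right subtrees.
Root yew: left subtree has 4 nodes {ash, plum, rye, poppy}, right has 5 {iris, fir, fern, fig, ivy}.
  Root ash: left subtree has 0 nodes { }, right has 3 {plum, rye, poppy}.
    Root poppy: left subtree has 2 nodes {plum, rye}, right has 0 { }.
      Root plum: left subtree has 0 nodes { }, right has 1 {rye}.
  Root ivy: left subtree has 4 nodes {iris, fir, fern, fig}, right has 0 { }.
    Root iris: left subtree has 0 nodes { }, right has 3 {fir, fern, fig}.
      Root fig: left subtree has 2 nodes {fir, fern}, right has 0 { }.
        Root fir: left subtree has 0 nodes { }, right has 1 {fern}.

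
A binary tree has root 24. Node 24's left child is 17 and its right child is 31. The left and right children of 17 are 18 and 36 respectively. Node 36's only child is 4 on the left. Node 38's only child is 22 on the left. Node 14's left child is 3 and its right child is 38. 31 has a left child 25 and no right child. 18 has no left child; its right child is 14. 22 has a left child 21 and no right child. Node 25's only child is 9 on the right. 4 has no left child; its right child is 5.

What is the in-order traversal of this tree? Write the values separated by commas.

In-order visits the left subtree, then the node, then the right subtree.
At 24: go left to 17.
  At 17: go left to 18.
    At 18: no left child.
    Visit 18.
    At 18: go right to 14.
      At 14: go left to 3.
        3 is a leaf — visit 3.
      Visit 14.
      At 14: go right to 38.
        At 38: go left to 22.
          At 22: go left to 21.
            21 is a leaf — visit 21.
          Visit 22.
          At 22: no right child.
        Visit 38.
        At 38: no right child.
  Visit 17.
  At 17: go right to 36.
    At 36: go left to 4.
      At 4: no left child.
      Visit 4.
      At 4: go right to 5.
        5 is a leaf — visit 5.
    Visit 36.
    At 36: no right child.
Visit 24.
At 24: go right to 31.
  At 31: go left to 25.
    At 25: no left child.
    Visit 25.
    At 25: go right to 9.
      9 is a leaf — visit 9.
  Visit 31.
  At 31: no right child.

18, 3, 14, 21, 22, 38, 17, 4, 5, 36, 24, 25, 9, 31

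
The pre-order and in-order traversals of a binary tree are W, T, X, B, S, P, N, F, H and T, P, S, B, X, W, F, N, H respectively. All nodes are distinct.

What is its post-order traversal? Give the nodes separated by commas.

The first element of pre-order is the root; it splits in-order into left and right subtrees.
Root W: left subtree has 5 nodes {T, P, S, B, X}, right has 3 {F, N, H}.
  Root T: left subtree has 0 nodes { }, right has 4 {P, S, B, X}.
    Root X: left subtree has 3 nodes {P, S, B}, right has 0 { }.
      Root B: left subtree has 2 nodes {P, S}, right has 0 { }.
        Root S: left subtree has 1 node {P}, right has 0 { }.
  Root N: left subtree has 1 node {F}, right has 1 {H}.

P, S, B, X, T, F, H, N, W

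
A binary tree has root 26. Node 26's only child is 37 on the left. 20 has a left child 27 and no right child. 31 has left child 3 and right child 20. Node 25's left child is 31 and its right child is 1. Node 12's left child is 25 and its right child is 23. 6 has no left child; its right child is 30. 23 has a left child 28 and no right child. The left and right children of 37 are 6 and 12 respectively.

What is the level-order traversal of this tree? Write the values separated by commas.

26, 37, 6, 12, 30, 25, 23, 31, 1, 28, 3, 20, 27

Level-order visits nodes level by level from the root, left to right within each level.
Level 0: 26
Level 1: 37
Level 2: 6, 12
Level 3: 30, 25, 23
Level 4: 31, 1, 28
Level 5: 3, 20
Level 6: 27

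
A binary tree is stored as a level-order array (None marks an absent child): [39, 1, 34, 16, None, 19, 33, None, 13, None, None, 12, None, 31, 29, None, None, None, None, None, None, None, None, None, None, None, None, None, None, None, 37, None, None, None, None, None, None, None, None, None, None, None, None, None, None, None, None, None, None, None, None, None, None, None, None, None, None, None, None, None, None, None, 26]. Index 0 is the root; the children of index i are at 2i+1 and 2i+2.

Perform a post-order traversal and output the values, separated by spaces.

Post-order visits the left subtree, then the right subtree, then the node.
At 39: go left to 1.
  At 1: go left to 16.
    At 16: no left child.
    At 16: go right to 13.
      13 is a leaf — visit 13.
    Visit 16.
  At 1: no right child.
  Visit 1.
At 39: go right to 34.
  At 34: go left to 19.
    At 19: go left to 12.
      12 is a leaf — visit 12.
    At 19: no right child.
    Visit 19.
  At 34: go right to 33.
    At 33: go left to 31.
      31 is a leaf — visit 31.
    At 33: go right to 29.
      At 29: no left child.
      At 29: go right to 37.
        At 37: no left child.
        At 37: go right to 26.
          26 is a leaf — visit 26.
        Visit 37.
      Visit 29.
    Visit 33.
  Visit 34.
Visit 39.

13 16 1 12 19 31 26 37 29 33 34 39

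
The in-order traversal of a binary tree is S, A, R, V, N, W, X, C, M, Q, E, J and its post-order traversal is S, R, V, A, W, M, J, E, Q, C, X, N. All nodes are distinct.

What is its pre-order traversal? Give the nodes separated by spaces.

N A S V R X W C Q M E J

The last element of post-order is the root; it splits in-order into left and right subtrees.
Root N: left subtree has 4 nodes {S, A, R, V}, right has 7 {W, X, C, M, Q, E, J}.
  Root A: left subtree has 1 node {S}, right has 2 {R, V}.
    Root V: left subtree has 1 node {R}, right has 0 { }.
  Root X: left subtree has 1 node {W}, right has 5 {C, M, Q, E, J}.
    Root C: left subtree has 0 nodes { }, right has 4 {M, Q, E, J}.
      Root Q: left subtree has 1 node {M}, right has 2 {E, J}.
        Root E: left subtree has 0 nodes { }, right has 1 {J}.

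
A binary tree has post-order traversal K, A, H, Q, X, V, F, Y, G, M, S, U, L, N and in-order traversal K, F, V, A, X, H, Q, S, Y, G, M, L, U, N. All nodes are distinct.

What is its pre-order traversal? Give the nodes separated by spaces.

The last element of post-order is the root; it splits in-order into left and right subtrees.
Root N: left subtree has 13 nodes {K, F, V, A, X, H, Q, S, Y, G, M, L, U}, right has 0 { }.
  Root L: left subtree has 11 nodes {K, F, V, A, X, H, Q, S, Y, G, M}, right has 1 {U}.
    Root S: left subtree has 7 nodes {K, F, V, A, X, H, Q}, right has 3 {Y, G, M}.
      Root F: left subtree has 1 node {K}, right has 5 {V, A, X, H, Q}.
        Root V: left subtree has 0 nodes { }, right has 4 {A, X, H, Q}.
          Root X: left subtree has 1 node {A}, right has 2 {H, Q}.
            Root Q: left subtree has 1 node {H}, right has 0 { }.
      Root M: left subtree has 2 nodes {Y, G}, right has 0 { }.
        Root G: left subtree has 1 node {Y}, right has 0 { }.

N L S F K V X A Q H M G Y U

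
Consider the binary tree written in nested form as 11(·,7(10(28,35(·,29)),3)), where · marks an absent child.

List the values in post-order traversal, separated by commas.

28, 29, 35, 10, 3, 7, 11

Post-order visits the left subtree, then the right subtree, then the node.
At 11: no left child.
At 11: go right to 7.
  At 7: go left to 10.
    At 10: go left to 28.
      28 is a leaf — visit 28.
    At 10: go right to 35.
      At 35: no left child.
      At 35: go right to 29.
        29 is a leaf — visit 29.
      Visit 35.
    Visit 10.
  At 7: go right to 3.
    3 is a leaf — visit 3.
  Visit 7.
Visit 11.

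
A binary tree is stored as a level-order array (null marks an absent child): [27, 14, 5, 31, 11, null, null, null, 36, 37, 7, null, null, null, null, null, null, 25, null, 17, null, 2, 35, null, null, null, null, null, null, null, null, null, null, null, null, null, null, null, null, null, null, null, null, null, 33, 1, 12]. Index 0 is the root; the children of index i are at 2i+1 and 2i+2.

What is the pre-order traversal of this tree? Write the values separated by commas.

Pre-order visits the node, then its left subtree, then its right subtree.
Visit 27.
At 27: go left to 14.
  Visit 14.
  At 14: go left to 31.
    Visit 31.
    At 31: no left child.
    At 31: go right to 36.
      Visit 36.
      At 36: go left to 25.
        25 is a leaf — visit 25.
      At 36: no right child.
  At 14: go right to 11.
    Visit 11.
    At 11: go left to 37.
      Visit 37.
      At 37: go left to 17.
        17 is a leaf — visit 17.
      At 37: no right child.
    At 11: go right to 7.
      Visit 7.
      At 7: go left to 2.
        Visit 2.
        At 2: no left child.
        At 2: go right to 33.
          33 is a leaf — visit 33.
      At 7: go right to 35.
        Visit 35.
        At 35: go left to 1.
          1 is a leaf — visit 1.
        At 35: go right to 12.
          12 is a leaf — visit 12.
At 27: go right to 5.
  5 is a leaf — visit 5.

27, 14, 31, 36, 25, 11, 37, 17, 7, 2, 33, 35, 1, 12, 5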